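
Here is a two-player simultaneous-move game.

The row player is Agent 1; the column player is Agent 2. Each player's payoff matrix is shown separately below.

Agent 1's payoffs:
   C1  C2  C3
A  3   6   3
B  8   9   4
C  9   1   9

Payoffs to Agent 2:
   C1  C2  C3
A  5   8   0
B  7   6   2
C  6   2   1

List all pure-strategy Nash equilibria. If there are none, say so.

(A, C1): Agent 1 can switch to B (3 → 8). Not NE.
(A, C2): Agent 1 can switch to B (6 → 9). Not NE.
(A, C3): Agent 1 can switch to B (3 → 4). Not NE.
(B, C1): Agent 1 can switch to C (8 → 9). Not NE.
(B, C2): Agent 2 can switch to C1 (6 → 7). Not NE.
(B, C3): Agent 1 can switch to C (4 → 9). Not NE.
(C, C1): Agent 1 gets 9, best alternative 8; Agent 2 gets 6, best alternative 2. No profitable deviation — NE.
(C, C2): Agent 1 can switch to A (1 → 6). Not NE.
(C, C3): Agent 2 can switch to C1 (1 → 6). Not NE.

The unique pure-strategy Nash equilibrium is (C, C1).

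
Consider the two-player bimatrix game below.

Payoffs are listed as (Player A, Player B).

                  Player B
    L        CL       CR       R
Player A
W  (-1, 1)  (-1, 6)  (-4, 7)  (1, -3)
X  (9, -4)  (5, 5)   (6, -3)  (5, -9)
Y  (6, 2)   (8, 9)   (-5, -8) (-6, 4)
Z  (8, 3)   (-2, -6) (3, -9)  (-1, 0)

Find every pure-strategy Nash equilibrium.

Player A against L: payoffs -1, 9, 6, 8 → best response X.
Player A against CL: payoffs -1, 5, 8, -2 → best response Y.
Player A against CR: payoffs -4, 6, -5, 3 → best response X.
Player A against R: payoffs 1, 5, -6, -1 → best response X.
Player B against W: payoffs 1, 6, 7, -3 → best response CR.
Player B against X: payoffs -4, 5, -3, -9 → best response CL.
Player B against Y: payoffs 2, 9, -8, 4 → best response CL.
Player B against Z: payoffs 3, -6, -9, 0 → best response L.
Mutual best responses: (Y, CL).

Pure NE: (Y, CL)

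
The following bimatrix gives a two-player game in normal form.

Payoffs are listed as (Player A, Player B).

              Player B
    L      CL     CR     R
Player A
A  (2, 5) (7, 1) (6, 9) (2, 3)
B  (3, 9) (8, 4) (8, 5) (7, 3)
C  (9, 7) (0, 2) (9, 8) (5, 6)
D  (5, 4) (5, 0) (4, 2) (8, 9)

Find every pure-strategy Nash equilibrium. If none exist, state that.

Player A against L: payoffs 2, 3, 9, 5 → best response C.
Player A against CL: payoffs 7, 8, 0, 5 → best response B.
Player A against CR: payoffs 6, 8, 9, 4 → best response C.
Player A against R: payoffs 2, 7, 5, 8 → best response D.
Player B against A: payoffs 5, 1, 9, 3 → best response CR.
Player B against B: payoffs 9, 4, 5, 3 → best response L.
Player B against C: payoffs 7, 2, 8, 6 → best response CR.
Player B against D: payoffs 4, 0, 2, 9 → best response R.
Mutual best responses: (C, CR); (D, R).

(C, CR); (D, R)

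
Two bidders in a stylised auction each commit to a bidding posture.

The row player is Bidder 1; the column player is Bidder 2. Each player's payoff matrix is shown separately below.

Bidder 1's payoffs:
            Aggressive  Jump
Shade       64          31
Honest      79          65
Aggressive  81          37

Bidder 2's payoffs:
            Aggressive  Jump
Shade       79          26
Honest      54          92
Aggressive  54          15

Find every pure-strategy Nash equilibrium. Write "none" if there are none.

Bidder 1 against Aggressive: payoffs 64, 79, 81 → best response Aggressive.
Bidder 1 against Jump: payoffs 31, 65, 37 → best response Honest.
Bidder 2 against Shade: payoffs 79, 26 → best response Aggressive.
Bidder 2 against Honest: payoffs 54, 92 → best response Jump.
Bidder 2 against Aggressive: payoffs 54, 15 → best response Aggressive.
Mutual best responses: (Honest, Jump); (Aggressive, Aggressive).

Pure-strategy Nash equilibria: (Honest, Jump), (Aggressive, Aggressive)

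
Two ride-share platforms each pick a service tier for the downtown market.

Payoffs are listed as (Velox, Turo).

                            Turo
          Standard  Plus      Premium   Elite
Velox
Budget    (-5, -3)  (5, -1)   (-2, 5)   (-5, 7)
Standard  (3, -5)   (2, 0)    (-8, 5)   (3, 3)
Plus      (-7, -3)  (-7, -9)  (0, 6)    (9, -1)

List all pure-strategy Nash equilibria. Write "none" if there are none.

Pure NE: (Plus, Premium)

(Budget, Standard): Velox can switch to Standard (-5 → 3). Not NE.
(Budget, Plus): Turo can switch to Premium (-1 → 5). Not NE.
(Budget, Premium): Velox can switch to Plus (-2 → 0). Not NE.
(Budget, Elite): Velox can switch to Standard (-5 → 3). Not NE.
(Standard, Standard): Turo can switch to Plus (-5 → 0). Not NE.
(Standard, Plus): Velox can switch to Budget (2 → 5). Not NE.
(Standard, Premium): Velox can switch to Budget (-8 → -2). Not NE.
(Standard, Elite): Velox can switch to Plus (3 → 9). Not NE.
(Plus, Standard): Velox can switch to Budget (-7 → -5). Not NE.
(Plus, Plus): Velox can switch to Budget (-7 → 5). Not NE.
(Plus, Premium): Velox gets 0, best alternative -2; Turo gets 6, best alternative -1. No profitable deviation — NE.
(Plus, Elite): Turo can switch to Premium (-1 → 6). Not NE.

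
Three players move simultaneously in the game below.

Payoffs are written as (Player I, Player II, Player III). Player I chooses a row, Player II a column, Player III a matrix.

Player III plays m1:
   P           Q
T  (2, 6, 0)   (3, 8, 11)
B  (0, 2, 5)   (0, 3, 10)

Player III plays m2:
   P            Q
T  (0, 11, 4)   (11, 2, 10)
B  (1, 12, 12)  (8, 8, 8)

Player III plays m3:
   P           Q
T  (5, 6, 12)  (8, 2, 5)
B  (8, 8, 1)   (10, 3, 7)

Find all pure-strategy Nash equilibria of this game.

(T, Q, m1); (B, P, m2)

Player I against (P, m1): payoffs 2, 0 → best response T.
Player I against (P, m2): payoffs 0, 1 → best response B.
Player I against (P, m3): payoffs 5, 8 → best response B.
Player I against (Q, m1): payoffs 3, 0 → best response T.
Player I against (Q, m2): payoffs 11, 8 → best response T.
Player I against (Q, m3): payoffs 8, 10 → best response B.
Player II against (T, m1): payoffs 6, 8 → best response Q.
Player II against (T, m2): payoffs 11, 2 → best response P.
Player II against (T, m3): payoffs 6, 2 → best response P.
Player II against (B, m1): payoffs 2, 3 → best response Q.
Player II against (B, m2): payoffs 12, 8 → best response P.
Player II against (B, m3): payoffs 8, 3 → best response P.
Player III against (T, P): payoffs 0, 4, 12 → best response m3.
Player III against (T, Q): payoffs 11, 10, 5 → best response m1.
Player III against (B, P): payoffs 5, 12, 1 → best response m2.
Player III against (B, Q): payoffs 10, 8, 7 → best response m1.
Mutual best responses: (T, Q, m1); (B, P, m2).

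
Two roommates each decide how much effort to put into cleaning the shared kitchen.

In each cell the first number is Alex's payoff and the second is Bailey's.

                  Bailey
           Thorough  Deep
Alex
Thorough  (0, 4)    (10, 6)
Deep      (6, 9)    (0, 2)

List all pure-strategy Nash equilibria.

The pure Nash equilibria are (Thorough, Deep), (Deep, Thorough).

(Thorough, Thorough): Alex can switch to Deep (0 → 6). Not NE.
(Thorough, Deep): Alex gets 10, best alternative 0; Bailey gets 6, best alternative 4. No profitable deviation — NE.
(Deep, Thorough): Alex gets 6, best alternative 0; Bailey gets 9, best alternative 2. No profitable deviation — NE.
(Deep, Deep): Alex can switch to Thorough (0 → 10). Not NE.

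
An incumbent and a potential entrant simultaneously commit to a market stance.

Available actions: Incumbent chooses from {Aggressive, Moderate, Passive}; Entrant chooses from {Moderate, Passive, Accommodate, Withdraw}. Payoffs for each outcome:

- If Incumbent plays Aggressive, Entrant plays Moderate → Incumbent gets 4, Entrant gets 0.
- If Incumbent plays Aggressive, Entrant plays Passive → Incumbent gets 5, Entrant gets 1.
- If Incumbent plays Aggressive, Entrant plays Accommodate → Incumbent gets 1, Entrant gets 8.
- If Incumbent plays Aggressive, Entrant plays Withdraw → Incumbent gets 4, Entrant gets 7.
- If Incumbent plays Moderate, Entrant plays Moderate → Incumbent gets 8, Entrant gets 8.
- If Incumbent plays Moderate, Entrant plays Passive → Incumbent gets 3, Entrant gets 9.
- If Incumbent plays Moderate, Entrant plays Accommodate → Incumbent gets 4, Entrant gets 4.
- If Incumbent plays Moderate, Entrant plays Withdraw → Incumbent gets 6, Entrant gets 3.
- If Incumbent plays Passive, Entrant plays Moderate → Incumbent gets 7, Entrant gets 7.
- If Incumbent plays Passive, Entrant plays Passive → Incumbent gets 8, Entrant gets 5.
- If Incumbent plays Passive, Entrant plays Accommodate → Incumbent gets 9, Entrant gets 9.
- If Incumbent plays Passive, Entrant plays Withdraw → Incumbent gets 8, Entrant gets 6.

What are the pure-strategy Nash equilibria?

(Aggressive, Moderate): Incumbent can switch to Moderate (4 → 8). Not NE.
(Aggressive, Passive): Incumbent can switch to Passive (5 → 8). Not NE.
(Aggressive, Accommodate): Incumbent can switch to Moderate (1 → 4). Not NE.
(Aggressive, Withdraw): Incumbent can switch to Moderate (4 → 6). Not NE.
(Moderate, Moderate): Entrant can switch to Passive (8 → 9). Not NE.
(Moderate, Passive): Incumbent can switch to Aggressive (3 → 5). Not NE.
(Moderate, Accommodate): Incumbent can switch to Passive (4 → 9). Not NE.
(Moderate, Withdraw): Incumbent can switch to Passive (6 → 8). Not NE.
(Passive, Accommodate): Incumbent gets 9, best alternative 4; Entrant gets 9, best alternative 7. No profitable deviation — NE.
(The remaining 3 profiles each have a profitable deviation by the same check.)

(Passive, Accommodate)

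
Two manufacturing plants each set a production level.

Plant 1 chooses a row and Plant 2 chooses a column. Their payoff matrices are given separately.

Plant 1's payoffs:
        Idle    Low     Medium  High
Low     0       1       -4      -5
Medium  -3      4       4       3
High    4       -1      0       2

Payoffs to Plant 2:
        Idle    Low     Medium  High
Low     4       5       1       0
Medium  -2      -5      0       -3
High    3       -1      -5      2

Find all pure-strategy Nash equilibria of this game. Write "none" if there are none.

(Low, Idle): Plant 1 can switch to High (0 → 4). Not NE.
(Low, Low): Plant 1 can switch to Medium (1 → 4). Not NE.
(Low, Medium): Plant 1 can switch to Medium (-4 → 4). Not NE.
(Low, High): Plant 1 can switch to Medium (-5 → 3). Not NE.
(Medium, Idle): Plant 1 can switch to Low (-3 → 0). Not NE.
(Medium, Low): Plant 2 can switch to Idle (-5 → -2). Not NE.
(Medium, Medium): Plant 1 gets 4, best alternative 0; Plant 2 gets 0, best alternative -2. No profitable deviation — NE.
(Medium, High): Plant 2 can switch to Idle (-3 → -2). Not NE.
(High, Idle): Plant 1 gets 4, best alternative 0; Plant 2 gets 3, best alternative 2. No profitable deviation — NE.
(High, Low): Plant 1 can switch to Low (-1 → 1). Not NE.
(The remaining 2 profiles each have a profitable deviation by the same check.)

(Medium, Medium); (High, Idle)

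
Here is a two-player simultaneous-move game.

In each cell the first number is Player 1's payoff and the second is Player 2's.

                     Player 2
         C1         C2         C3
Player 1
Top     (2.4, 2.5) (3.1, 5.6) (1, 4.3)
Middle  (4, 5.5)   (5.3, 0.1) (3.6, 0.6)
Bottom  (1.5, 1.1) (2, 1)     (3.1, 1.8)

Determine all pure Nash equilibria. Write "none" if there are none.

The unique pure-strategy Nash equilibrium is (Middle, C1).

Mark each player's best response to every combination of opponents' strategies; a profile where every player is best-responding is a pure Nash equilibrium.
Player 1 against C1: payoffs 2.4, 4, 1.5 → best response Middle.
Player 1 against C2: payoffs 3.1, 5.3, 2 → best response Middle.
Player 1 against C3: payoffs 1, 3.6, 3.1 → best response Middle.
Player 2 against Top: payoffs 2.5, 5.6, 4.3 → best response C2.
Player 2 against Middle: payoffs 5.5, 0.1, 0.6 → best response C1.
Player 2 against Bottom: payoffs 1.1, 1, 1.8 → best response C3.
Mutual best responses: (Middle, C1).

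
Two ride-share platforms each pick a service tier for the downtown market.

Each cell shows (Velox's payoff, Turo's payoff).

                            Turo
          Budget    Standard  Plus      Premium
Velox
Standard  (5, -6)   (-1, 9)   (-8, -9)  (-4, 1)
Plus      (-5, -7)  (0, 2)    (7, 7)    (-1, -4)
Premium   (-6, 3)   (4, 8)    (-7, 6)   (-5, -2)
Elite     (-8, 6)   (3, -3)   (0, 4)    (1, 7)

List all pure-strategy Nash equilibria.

(Plus, Plus), (Premium, Standard), (Elite, Premium)

(Standard, Budget): Turo can switch to Standard (-6 → 9). Not NE.
(Standard, Standard): Velox can switch to Plus (-1 → 0). Not NE.
(Standard, Plus): Velox can switch to Plus (-8 → 7). Not NE.
(Standard, Premium): Velox can switch to Plus (-4 → -1). Not NE.
(Plus, Budget): Velox can switch to Standard (-5 → 5). Not NE.
(Plus, Standard): Velox can switch to Premium (0 → 4). Not NE.
(Plus, Plus): Velox gets 7, best alternative 0; Turo gets 7, best alternative 2. No profitable deviation — NE.
(Plus, Premium): Velox can switch to Elite (-1 → 1). Not NE.
(Premium, Budget): Velox can switch to Standard (-6 → 5). Not NE.
(Premium, Standard): Velox gets 4, best alternative 3; Turo gets 8, best alternative 6. No profitable deviation — NE.
(Premium, Plus): Velox can switch to Plus (-7 → 7). Not NE.
(Premium, Premium): Velox can switch to Standard (-5 → -4). Not NE.
(Elite, Budget): Velox can switch to Standard (-8 → 5). Not NE.
(Elite, Standard): Velox can switch to Premium (3 → 4). Not NE.
(Elite, Premium): Velox gets 1, best alternative -1; Turo gets 7, best alternative 6. No profitable deviation — NE.
(The remaining 1 profile has a profitable deviation by the same check.)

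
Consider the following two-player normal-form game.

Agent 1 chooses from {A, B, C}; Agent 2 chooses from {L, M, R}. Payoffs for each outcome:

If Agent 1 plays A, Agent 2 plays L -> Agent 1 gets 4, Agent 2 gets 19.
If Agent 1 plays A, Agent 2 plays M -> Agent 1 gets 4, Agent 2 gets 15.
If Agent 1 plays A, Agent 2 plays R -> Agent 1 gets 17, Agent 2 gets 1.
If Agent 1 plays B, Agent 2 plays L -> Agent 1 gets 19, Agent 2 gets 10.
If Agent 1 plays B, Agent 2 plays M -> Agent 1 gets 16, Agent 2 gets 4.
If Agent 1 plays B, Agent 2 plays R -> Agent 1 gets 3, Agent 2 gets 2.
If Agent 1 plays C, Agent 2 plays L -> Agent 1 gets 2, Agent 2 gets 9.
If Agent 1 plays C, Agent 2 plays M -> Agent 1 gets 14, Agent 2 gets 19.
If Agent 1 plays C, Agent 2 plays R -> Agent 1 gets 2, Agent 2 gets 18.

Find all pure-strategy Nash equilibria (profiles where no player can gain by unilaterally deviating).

Pure NE: (B, L)

(A, L): Agent 1 can switch to B (4 → 19). Not NE.
(A, M): Agent 1 can switch to B (4 → 16). Not NE.
(A, R): Agent 2 can switch to L (1 → 19). Not NE.
(B, L): Agent 1 gets 19, best alternative 4; Agent 2 gets 10, best alternative 4. No profitable deviation — NE.
(B, M): Agent 2 can switch to L (4 → 10). Not NE.
(B, R): Agent 1 can switch to A (3 → 17). Not NE.
(C, L): Agent 1 can switch to A (2 → 4). Not NE.
(C, M): Agent 1 can switch to B (14 → 16). Not NE.
(C, R): Agent 1 can switch to A (2 → 17). Not NE.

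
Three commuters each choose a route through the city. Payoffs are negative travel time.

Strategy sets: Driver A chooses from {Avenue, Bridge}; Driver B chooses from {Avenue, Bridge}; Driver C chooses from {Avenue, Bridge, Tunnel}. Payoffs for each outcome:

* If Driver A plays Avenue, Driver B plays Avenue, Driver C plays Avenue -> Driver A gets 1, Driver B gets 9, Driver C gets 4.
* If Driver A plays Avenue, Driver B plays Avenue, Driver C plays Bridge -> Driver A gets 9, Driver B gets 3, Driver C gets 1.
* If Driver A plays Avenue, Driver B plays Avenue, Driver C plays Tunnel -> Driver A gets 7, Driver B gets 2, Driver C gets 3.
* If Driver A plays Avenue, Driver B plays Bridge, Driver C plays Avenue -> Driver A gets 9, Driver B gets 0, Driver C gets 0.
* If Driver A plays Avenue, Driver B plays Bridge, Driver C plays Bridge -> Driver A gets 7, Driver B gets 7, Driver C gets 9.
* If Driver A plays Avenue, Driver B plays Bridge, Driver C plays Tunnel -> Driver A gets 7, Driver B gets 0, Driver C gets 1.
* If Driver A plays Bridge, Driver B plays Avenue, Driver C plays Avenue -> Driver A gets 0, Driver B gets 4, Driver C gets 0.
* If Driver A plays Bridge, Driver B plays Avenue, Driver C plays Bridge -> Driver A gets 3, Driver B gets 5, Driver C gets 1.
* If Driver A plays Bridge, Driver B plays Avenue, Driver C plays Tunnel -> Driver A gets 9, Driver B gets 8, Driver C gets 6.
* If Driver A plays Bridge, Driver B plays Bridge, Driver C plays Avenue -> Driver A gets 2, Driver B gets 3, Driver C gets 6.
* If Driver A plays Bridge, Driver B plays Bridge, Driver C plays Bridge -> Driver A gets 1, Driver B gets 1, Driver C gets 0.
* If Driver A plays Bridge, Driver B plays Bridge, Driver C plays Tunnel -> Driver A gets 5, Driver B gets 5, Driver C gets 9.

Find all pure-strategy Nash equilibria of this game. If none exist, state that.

For each player, find the best response to each opponent profile; mutual best responses are the pure NE.
Driver A against (Avenue, Avenue): payoffs 1, 0 → best response Avenue.
Driver A against (Avenue, Bridge): payoffs 9, 3 → best response Avenue.
Driver A against (Avenue, Tunnel): payoffs 7, 9 → best response Bridge.
Driver A against (Bridge, Avenue): payoffs 9, 2 → best response Avenue.
Driver A against (Bridge, Bridge): payoffs 7, 1 → best response Avenue.
Driver A against (Bridge, Tunnel): payoffs 7, 5 → best response Avenue.
Driver B against (Avenue, Avenue): payoffs 9, 0 → best response Avenue.
Driver B against (Avenue, Bridge): payoffs 3, 7 → best response Bridge.
Driver B against (Avenue, Tunnel): payoffs 2, 0 → best response Avenue.
Driver B against (Bridge, Avenue): payoffs 4, 3 → best response Avenue.
Driver B against (Bridge, Bridge): payoffs 5, 1 → best response Avenue.
Driver B against (Bridge, Tunnel): payoffs 8, 5 → best response Avenue.
Driver C against (Avenue, Avenue): payoffs 4, 1, 3 → best response Avenue.
Driver C against (Avenue, Bridge): payoffs 0, 9, 1 → best response Bridge.
Driver C against (Bridge, Avenue): payoffs 0, 1, 6 → best response Tunnel.
Driver C against (Bridge, Bridge): payoffs 6, 0, 9 → best response Tunnel.
Mutual best responses: (Avenue, Avenue, Avenue); (Avenue, Bridge, Bridge); (Bridge, Avenue, Tunnel).

Pure-strategy Nash equilibria: (Avenue, Avenue, Avenue) and (Avenue, Bridge, Bridge) and (Bridge, Avenue, Tunnel)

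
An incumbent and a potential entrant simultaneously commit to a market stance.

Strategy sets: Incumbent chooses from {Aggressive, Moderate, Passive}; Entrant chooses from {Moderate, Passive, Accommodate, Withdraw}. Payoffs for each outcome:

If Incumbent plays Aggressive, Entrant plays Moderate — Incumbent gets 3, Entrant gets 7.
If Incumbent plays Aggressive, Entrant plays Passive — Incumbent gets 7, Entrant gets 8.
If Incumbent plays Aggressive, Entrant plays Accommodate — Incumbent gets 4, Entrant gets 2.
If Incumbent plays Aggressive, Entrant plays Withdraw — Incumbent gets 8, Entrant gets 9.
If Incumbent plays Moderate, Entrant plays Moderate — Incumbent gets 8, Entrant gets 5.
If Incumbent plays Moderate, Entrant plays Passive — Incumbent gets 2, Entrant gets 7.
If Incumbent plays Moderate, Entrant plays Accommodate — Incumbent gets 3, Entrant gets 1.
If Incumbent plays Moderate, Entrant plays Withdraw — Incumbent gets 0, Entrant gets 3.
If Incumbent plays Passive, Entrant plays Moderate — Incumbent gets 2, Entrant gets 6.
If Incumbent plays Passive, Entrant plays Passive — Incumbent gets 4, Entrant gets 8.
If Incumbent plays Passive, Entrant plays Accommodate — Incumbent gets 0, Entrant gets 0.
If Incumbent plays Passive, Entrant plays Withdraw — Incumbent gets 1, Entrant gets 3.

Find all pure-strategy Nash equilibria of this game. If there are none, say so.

Check each profile: it is a Nash equilibrium iff no player can strictly gain by switching unilaterally.
(Aggressive, Moderate): Incumbent can switch to Moderate (3 → 8). Not NE.
(Aggressive, Passive): Entrant can switch to Withdraw (8 → 9). Not NE.
(Aggressive, Accommodate): Entrant can switch to Moderate (2 → 7). Not NE.
(Aggressive, Withdraw): Incumbent gets 8, best alternative 1; Entrant gets 9, best alternative 8. No profitable deviation — NE.
(Moderate, Moderate): Entrant can switch to Passive (5 → 7). Not NE.
(Moderate, Passive): Incumbent can switch to Aggressive (2 → 7). Not NE.
(Moderate, Accommodate): Incumbent can switch to Aggressive (3 → 4). Not NE.
(Moderate, Withdraw): Incumbent can switch to Aggressive (0 → 8). Not NE.
(Passive, Moderate): Incumbent can switch to Aggressive (2 → 3). Not NE.
(The remaining 3 profiles each have a profitable deviation by the same check.)

The unique pure-strategy Nash equilibrium is (Aggressive, Withdraw).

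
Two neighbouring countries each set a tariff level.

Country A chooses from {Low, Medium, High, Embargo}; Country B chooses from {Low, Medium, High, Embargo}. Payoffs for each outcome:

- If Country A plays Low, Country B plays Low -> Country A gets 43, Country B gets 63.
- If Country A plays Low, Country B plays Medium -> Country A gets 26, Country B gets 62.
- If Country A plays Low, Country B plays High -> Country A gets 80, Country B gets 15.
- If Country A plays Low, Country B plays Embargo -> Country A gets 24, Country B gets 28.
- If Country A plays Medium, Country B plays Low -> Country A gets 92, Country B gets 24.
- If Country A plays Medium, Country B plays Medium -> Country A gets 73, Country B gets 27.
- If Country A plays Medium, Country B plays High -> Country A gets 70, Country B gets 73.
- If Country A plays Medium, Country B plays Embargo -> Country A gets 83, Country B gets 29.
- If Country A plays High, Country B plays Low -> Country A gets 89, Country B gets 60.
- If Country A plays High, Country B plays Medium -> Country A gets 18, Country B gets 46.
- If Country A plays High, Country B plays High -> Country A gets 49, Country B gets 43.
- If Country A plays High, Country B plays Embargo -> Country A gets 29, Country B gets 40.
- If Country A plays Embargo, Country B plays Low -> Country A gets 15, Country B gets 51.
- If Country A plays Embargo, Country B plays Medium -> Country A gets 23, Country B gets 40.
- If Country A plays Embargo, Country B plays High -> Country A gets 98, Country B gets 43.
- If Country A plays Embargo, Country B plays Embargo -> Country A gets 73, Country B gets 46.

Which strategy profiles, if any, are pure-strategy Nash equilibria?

Country A against Low: payoffs 43, 92, 89, 15 → best response Medium.
Country A against Medium: payoffs 26, 73, 18, 23 → best response Medium.
Country A against High: payoffs 80, 70, 49, 98 → best response Embargo.
Country A against Embargo: payoffs 24, 83, 29, 73 → best response Medium.
Country B against Low: payoffs 63, 62, 15, 28 → best response Low.
Country B against Medium: payoffs 24, 27, 73, 29 → best response High.
Country B against High: payoffs 60, 46, 43, 40 → best response Low.
Country B against Embargo: payoffs 51, 40, 43, 46 → best response Low.
No profile is a mutual best response for all players.

This game has no pure Nash equilibrium.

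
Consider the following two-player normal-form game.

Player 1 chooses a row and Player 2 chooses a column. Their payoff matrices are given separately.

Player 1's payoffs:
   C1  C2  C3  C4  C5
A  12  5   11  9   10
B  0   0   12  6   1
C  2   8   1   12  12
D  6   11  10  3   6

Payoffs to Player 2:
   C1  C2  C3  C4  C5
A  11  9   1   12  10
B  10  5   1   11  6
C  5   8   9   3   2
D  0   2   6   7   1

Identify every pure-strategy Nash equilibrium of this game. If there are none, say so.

Player 1 against C1: payoffs 12, 0, 2, 6 → best response A.
Player 1 against C2: payoffs 5, 0, 8, 11 → best response D.
Player 1 against C3: payoffs 11, 12, 1, 10 → best response B.
Player 1 against C4: payoffs 9, 6, 12, 3 → best response C.
Player 1 against C5: payoffs 10, 1, 12, 6 → best response C.
Player 2 against A: payoffs 11, 9, 1, 12, 10 → best response C4.
Player 2 against B: payoffs 10, 5, 1, 11, 6 → best response C4.
Player 2 against C: payoffs 5, 8, 9, 3, 2 → best response C3.
Player 2 against D: payoffs 0, 2, 6, 7, 1 → best response C4.
No profile is a mutual best response for all players.

No pure-strategy Nash equilibrium.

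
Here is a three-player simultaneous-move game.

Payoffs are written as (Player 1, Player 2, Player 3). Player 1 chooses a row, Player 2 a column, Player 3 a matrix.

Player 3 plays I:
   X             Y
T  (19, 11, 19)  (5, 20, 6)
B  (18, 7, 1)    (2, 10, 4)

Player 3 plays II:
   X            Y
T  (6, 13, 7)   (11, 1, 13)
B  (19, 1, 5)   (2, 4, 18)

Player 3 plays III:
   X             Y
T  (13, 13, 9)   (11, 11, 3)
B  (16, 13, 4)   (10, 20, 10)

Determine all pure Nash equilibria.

none

(T, X, I): Player 2 can switch to Y (11 → 20). Not NE.
(T, X, II): Player 1 can switch to B (6 → 19). Not NE.
(T, X, III): Player 1 can switch to B (13 → 16). Not NE.
(T, Y, I): Player 3 can switch to II (6 → 13). Not NE.
(T, Y, II): Player 2 can switch to X (1 → 13). Not NE.
(T, Y, III): Player 2 can switch to X (11 → 13). Not NE.
(B, X, I): Player 1 can switch to T (18 → 19). Not NE.
(B, X, II): Player 2 can switch to Y (1 → 4). Not NE.
(The remaining 4 profiles each have a profitable deviation by the same check.)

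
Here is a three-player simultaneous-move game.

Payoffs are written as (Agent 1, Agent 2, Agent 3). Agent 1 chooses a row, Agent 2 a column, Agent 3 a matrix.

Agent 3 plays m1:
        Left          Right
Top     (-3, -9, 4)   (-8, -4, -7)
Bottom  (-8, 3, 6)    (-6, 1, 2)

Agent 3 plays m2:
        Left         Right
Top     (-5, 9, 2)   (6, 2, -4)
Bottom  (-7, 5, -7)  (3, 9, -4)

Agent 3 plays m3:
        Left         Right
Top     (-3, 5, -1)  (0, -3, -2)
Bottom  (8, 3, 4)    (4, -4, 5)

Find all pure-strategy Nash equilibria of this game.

There is no pure-strategy Nash equilibrium.

Check each profile: it is a Nash equilibrium iff no player can strictly gain by switching unilaterally.
(Top, Left, m1): Agent 2 can switch to Right (-9 → -4). Not NE.
(Top, Left, m2): Agent 3 can switch to m1 (2 → 4). Not NE.
(Top, Left, m3): Agent 1 can switch to Bottom (-3 → 8). Not NE.
(Top, Right, m1): Agent 1 can switch to Bottom (-8 → -6). Not NE.
(Top, Right, m2): Agent 2 can switch to Left (2 → 9). Not NE.
(Top, Right, m3): Agent 1 can switch to Bottom (0 → 4). Not NE.
(Bottom, Left, m1): Agent 1 can switch to Top (-8 → -3). Not NE.
(Bottom, Left, m2): Agent 1 can switch to Top (-7 → -5). Not NE.
(Bottom, Left, m3): Agent 3 can switch to m1 (4 → 6). Not NE.
(Bottom, Right, m1): Agent 2 can switch to Left (1 → 3). Not NE.
(Bottom, Right, m2): Agent 1 can switch to Top (3 → 6). Not NE.
(Bottom, Right, m3): Agent 2 can switch to Left (-4 → 3). Not NE.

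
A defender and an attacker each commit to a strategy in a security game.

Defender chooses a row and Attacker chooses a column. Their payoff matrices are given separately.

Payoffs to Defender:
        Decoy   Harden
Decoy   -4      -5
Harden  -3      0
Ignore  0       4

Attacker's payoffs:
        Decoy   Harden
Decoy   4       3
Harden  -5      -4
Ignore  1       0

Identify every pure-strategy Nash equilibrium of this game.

The unique pure-strategy Nash equilibrium is (Ignore, Decoy).

Defender against Decoy: payoffs -4, -3, 0 → best response Ignore.
Defender against Harden: payoffs -5, 0, 4 → best response Ignore.
Attacker against Decoy: payoffs 4, 3 → best response Decoy.
Attacker against Harden: payoffs -5, -4 → best response Harden.
Attacker against Ignore: payoffs 1, 0 → best response Decoy.
Mutual best responses: (Ignore, Decoy).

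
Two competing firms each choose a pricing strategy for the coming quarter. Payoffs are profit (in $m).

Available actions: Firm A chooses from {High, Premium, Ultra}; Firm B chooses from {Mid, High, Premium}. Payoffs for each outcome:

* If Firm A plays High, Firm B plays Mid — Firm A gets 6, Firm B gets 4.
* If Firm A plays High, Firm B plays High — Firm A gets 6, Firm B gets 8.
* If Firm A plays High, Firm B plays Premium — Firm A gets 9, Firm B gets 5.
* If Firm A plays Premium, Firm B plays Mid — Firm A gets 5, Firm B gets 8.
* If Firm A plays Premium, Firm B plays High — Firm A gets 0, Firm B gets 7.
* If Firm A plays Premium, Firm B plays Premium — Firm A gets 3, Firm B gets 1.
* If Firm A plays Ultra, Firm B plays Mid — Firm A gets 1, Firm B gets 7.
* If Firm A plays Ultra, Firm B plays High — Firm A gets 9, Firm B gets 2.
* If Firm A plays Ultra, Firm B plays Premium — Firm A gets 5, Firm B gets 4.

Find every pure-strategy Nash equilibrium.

Mark each player's best response to every combination of opponents' strategies; a profile where every player is best-responding is a pure Nash equilibrium.
Firm A against Mid: payoffs 6, 5, 1 → best response High.
Firm A against High: payoffs 6, 0, 9 → best response Ultra.
Firm A against Premium: payoffs 9, 3, 5 → best response High.
Firm B against High: payoffs 4, 8, 5 → best response High.
Firm B against Premium: payoffs 8, 7, 1 → best response Mid.
Firm B against Ultra: payoffs 7, 2, 4 → best response Mid.
No profile is a mutual best response for all players.

No pure-strategy Nash equilibrium.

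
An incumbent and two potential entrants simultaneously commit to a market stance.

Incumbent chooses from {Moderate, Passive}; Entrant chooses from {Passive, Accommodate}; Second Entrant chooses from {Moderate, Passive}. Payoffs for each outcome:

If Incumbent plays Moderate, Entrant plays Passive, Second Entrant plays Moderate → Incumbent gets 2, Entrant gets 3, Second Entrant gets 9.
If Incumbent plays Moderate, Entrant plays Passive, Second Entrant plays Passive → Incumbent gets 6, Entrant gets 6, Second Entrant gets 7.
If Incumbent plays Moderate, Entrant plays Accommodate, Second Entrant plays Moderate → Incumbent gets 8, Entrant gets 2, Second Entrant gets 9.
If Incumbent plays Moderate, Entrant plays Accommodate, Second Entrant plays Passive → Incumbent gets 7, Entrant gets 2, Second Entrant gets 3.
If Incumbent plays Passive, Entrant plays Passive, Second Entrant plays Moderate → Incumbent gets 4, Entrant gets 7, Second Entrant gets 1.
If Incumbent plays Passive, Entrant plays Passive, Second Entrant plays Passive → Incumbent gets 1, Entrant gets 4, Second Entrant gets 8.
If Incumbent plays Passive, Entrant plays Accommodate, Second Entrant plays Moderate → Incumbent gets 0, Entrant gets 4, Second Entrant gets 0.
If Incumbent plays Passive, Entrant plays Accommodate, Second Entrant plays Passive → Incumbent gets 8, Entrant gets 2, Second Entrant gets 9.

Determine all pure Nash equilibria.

No pure-strategy Nash equilibrium.

Incumbent against (Passive, Moderate): payoffs 2, 4 → best response Passive.
Incumbent against (Passive, Passive): payoffs 6, 1 → best response Moderate.
Incumbent against (Accommodate, Moderate): payoffs 8, 0 → best response Moderate.
Incumbent against (Accommodate, Passive): payoffs 7, 8 → best response Passive.
Entrant against (Moderate, Moderate): payoffs 3, 2 → best response Passive.
Entrant against (Moderate, Passive): payoffs 6, 2 → best response Passive.
Entrant against (Passive, Moderate): payoffs 7, 4 → best response Passive.
Entrant against (Passive, Passive): payoffs 4, 2 → best response Passive.
Second Entrant against (Moderate, Passive): payoffs 9, 7 → best response Moderate.
Second Entrant against (Moderate, Accommodate): payoffs 9, 3 → best response Moderate.
Second Entrant against (Passive, Passive): payoffs 1, 8 → best response Passive.
Second Entrant against (Passive, Accommodate): payoffs 0, 9 → best response Passive.
No profile is a mutual best response for all players.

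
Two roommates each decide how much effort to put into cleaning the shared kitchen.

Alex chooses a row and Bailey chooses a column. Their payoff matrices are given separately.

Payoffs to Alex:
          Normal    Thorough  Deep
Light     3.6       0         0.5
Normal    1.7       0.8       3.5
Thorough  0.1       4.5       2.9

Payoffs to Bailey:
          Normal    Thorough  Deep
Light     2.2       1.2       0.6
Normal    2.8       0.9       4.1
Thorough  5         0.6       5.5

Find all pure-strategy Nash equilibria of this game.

(Light, Normal): Alex gets 3.6, best alternative 1.7; Bailey gets 2.2, best alternative 1.2. No profitable deviation — NE.
(Light, Thorough): Alex can switch to Normal (0 → 0.8). Not NE.
(Light, Deep): Alex can switch to Normal (0.5 → 3.5). Not NE.
(Normal, Normal): Alex can switch to Light (1.7 → 3.6). Not NE.
(Normal, Thorough): Alex can switch to Thorough (0.8 → 4.5). Not NE.
(Normal, Deep): Alex gets 3.5, best alternative 2.9; Bailey gets 4.1, best alternative 2.8. No profitable deviation — NE.
(Thorough, Normal): Alex can switch to Light (0.1 → 3.6). Not NE.
(Thorough, Thorough): Bailey can switch to Normal (0.6 → 5). Not NE.
(The remaining 1 profile has a profitable deviation by the same check.)

(Light, Normal); (Normal, Deep)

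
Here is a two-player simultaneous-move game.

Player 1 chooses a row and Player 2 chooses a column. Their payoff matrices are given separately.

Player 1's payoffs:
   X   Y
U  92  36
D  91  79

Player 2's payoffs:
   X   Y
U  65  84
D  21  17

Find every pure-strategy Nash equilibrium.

(U, X): Player 2 can switch to Y (65 → 84). Not NE.
(U, Y): Player 1 can switch to D (36 → 79). Not NE.
(D, X): Player 1 can switch to U (91 → 92). Not NE.
(D, Y): Player 2 can switch to X (17 → 21). Not NE.

No pure-strategy Nash equilibrium.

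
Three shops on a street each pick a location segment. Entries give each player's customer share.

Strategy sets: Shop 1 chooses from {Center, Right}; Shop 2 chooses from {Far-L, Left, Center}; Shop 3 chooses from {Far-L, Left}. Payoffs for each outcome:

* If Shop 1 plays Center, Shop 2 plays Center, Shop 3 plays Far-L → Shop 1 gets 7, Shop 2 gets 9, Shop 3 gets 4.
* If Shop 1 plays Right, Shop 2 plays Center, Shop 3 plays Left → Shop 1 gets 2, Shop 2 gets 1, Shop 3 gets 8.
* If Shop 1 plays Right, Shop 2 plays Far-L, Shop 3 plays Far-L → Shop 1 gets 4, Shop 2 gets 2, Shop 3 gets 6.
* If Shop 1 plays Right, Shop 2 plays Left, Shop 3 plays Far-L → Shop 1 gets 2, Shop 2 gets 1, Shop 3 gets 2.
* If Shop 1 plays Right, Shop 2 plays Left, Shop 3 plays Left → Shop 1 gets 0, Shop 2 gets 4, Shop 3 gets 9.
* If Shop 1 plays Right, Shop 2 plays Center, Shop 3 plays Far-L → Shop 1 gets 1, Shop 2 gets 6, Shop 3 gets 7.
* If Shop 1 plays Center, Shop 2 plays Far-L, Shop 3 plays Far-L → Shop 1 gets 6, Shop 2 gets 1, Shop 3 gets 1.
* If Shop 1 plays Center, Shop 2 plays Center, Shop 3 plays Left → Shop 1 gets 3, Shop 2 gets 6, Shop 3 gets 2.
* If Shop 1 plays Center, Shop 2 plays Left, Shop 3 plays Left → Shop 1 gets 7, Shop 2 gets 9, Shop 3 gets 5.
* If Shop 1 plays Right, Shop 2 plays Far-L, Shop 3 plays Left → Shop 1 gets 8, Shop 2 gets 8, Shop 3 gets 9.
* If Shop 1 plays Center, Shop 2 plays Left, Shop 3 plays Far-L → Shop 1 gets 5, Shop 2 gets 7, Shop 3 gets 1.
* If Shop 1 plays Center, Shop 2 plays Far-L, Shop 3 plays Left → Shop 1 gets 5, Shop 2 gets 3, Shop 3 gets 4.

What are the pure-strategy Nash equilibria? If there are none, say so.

(Center, Left, Left) and (Center, Center, Far-L) and (Right, Far-L, Left)

Shop 1 against (Far-L, Far-L): payoffs 6, 4 → best response Center.
Shop 1 against (Far-L, Left): payoffs 5, 8 → best response Right.
Shop 1 against (Left, Far-L): payoffs 5, 2 → best response Center.
Shop 1 against (Left, Left): payoffs 7, 0 → best response Center.
Shop 1 against (Center, Far-L): payoffs 7, 1 → best response Center.
Shop 1 against (Center, Left): payoffs 3, 2 → best response Center.
Shop 2 against (Center, Far-L): payoffs 1, 7, 9 → best response Center.
Shop 2 against (Center, Left): payoffs 3, 9, 6 → best response Left.
Shop 2 against (Right, Far-L): payoffs 2, 1, 6 → best response Center.
Shop 2 against (Right, Left): payoffs 8, 4, 1 → best response Far-L.
Shop 3 against (Center, Far-L): payoffs 1, 4 → best response Left.
Shop 3 against (Center, Left): payoffs 1, 5 → best response Left.
Shop 3 against (Center, Center): payoffs 4, 2 → best response Far-L.
Shop 3 against (Right, Far-L): payoffs 6, 9 → best response Left.
Shop 3 against (Right, Left): payoffs 2, 9 → best response Left.
Shop 3 against (Right, Center): payoffs 7, 8 → best response Left.
Mutual best responses: (Center, Left, Left); (Center, Center, Far-L); (Right, Far-L, Left).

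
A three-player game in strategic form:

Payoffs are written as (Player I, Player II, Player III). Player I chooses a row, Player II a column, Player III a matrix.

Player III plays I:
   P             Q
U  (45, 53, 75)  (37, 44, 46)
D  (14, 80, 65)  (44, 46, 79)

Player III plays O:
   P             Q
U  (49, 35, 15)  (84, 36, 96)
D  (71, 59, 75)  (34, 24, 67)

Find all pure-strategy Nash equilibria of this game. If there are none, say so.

(U, P, I), (U, Q, O), (D, P, O)

Player I against (P, I): payoffs 45, 14 → best response U.
Player I against (P, O): payoffs 49, 71 → best response D.
Player I against (Q, I): payoffs 37, 44 → best response D.
Player I against (Q, O): payoffs 84, 34 → best response U.
Player II against (U, I): payoffs 53, 44 → best response P.
Player II against (U, O): payoffs 35, 36 → best response Q.
Player II against (D, I): payoffs 80, 46 → best response P.
Player II against (D, O): payoffs 59, 24 → best response P.
Player III against (U, P): payoffs 75, 15 → best response I.
Player III against (U, Q): payoffs 46, 96 → best response O.
Player III against (D, P): payoffs 65, 75 → best response O.
Player III against (D, Q): payoffs 79, 67 → best response I.
Mutual best responses: (U, P, I); (U, Q, O); (D, P, O).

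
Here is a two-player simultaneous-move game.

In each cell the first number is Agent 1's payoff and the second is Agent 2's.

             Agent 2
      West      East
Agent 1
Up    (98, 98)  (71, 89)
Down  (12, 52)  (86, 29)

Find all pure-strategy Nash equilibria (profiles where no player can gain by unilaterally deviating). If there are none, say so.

(Up, West)

Agent 1 against West: payoffs 98, 12 → best response Up.
Agent 1 against East: payoffs 71, 86 → best response Down.
Agent 2 against Up: payoffs 98, 89 → best response West.
Agent 2 against Down: payoffs 52, 29 → best response West.
Mutual best responses: (Up, West).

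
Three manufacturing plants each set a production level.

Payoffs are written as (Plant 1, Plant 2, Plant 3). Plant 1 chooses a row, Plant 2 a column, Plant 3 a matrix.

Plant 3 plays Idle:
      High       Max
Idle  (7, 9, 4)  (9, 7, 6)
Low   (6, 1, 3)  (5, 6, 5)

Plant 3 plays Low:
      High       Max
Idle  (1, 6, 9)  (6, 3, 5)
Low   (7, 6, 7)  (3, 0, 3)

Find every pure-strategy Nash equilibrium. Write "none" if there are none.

(Idle, High, Idle): Plant 3 can switch to Low (4 → 9). Not NE.
(Idle, High, Low): Plant 1 can switch to Low (1 → 7). Not NE.
(Idle, Max, Idle): Plant 2 can switch to High (7 → 9). Not NE.
(Idle, Max, Low): Plant 2 can switch to High (3 → 6). Not NE.
(Low, High, Idle): Plant 1 can switch to Idle (6 → 7). Not NE.
(Low, High, Low): Plant 1 gets 7, best alternative 1; Plant 2 gets 6, best alternative 0; Plant 3 gets 7, best alternative 3. No profitable deviation — NE.
(Low, Max, Idle): Plant 1 can switch to Idle (5 → 9). Not NE.
(Low, Max, Low): Plant 1 can switch to Idle (3 → 6). Not NE.

The unique pure-strategy Nash equilibrium is (Low, High, Low).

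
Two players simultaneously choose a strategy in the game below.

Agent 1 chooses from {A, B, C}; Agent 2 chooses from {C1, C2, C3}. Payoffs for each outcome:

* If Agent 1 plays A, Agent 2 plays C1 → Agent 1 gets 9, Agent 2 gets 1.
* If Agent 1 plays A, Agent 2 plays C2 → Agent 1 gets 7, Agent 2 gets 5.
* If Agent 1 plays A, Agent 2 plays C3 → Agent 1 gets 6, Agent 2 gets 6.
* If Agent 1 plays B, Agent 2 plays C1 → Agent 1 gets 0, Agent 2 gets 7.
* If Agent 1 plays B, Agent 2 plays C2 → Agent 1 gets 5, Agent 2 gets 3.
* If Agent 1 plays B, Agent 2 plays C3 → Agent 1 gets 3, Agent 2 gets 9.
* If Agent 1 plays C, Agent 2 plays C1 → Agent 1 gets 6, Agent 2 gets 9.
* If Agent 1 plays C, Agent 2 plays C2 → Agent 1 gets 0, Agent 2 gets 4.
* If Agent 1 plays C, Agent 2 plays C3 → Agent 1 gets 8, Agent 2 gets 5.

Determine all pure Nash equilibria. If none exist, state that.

No pure-strategy Nash equilibrium.

Agent 1 against C1: payoffs 9, 0, 6 → best response A.
Agent 1 against C2: payoffs 7, 5, 0 → best response A.
Agent 1 against C3: payoffs 6, 3, 8 → best response C.
Agent 2 against A: payoffs 1, 5, 6 → best response C3.
Agent 2 against B: payoffs 7, 3, 9 → best response C3.
Agent 2 against C: payoffs 9, 4, 5 → best response C1.
No profile is a mutual best response for all players.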